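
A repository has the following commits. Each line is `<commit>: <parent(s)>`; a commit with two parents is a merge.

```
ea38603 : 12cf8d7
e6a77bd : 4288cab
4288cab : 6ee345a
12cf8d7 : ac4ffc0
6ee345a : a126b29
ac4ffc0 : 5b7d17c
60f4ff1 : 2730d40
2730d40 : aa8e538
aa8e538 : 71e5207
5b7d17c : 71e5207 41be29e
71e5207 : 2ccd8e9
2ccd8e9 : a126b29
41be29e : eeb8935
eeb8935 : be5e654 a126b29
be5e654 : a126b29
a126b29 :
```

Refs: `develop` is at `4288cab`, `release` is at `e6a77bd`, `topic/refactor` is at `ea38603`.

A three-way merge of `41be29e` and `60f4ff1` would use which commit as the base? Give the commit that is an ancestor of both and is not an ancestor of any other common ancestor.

Ancestors of 41be29e: {41be29e, a126b29, be5e654, eeb8935}.
Ancestors of 60f4ff1: {2730d40, 2ccd8e9, 60f4ff1, 71e5207, a126b29, aa8e538}.
Common ancestors: {a126b29}.
The only common ancestor is a126b29, so it is the merge base.

a126b29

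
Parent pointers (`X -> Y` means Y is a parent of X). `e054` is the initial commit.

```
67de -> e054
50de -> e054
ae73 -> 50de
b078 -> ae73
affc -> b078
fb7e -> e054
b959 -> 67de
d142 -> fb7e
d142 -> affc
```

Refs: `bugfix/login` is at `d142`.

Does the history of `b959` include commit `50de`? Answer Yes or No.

Ancestors of b959: {67de, b959, e054}.
50de is not in that set, so it is not an ancestor of b959.

No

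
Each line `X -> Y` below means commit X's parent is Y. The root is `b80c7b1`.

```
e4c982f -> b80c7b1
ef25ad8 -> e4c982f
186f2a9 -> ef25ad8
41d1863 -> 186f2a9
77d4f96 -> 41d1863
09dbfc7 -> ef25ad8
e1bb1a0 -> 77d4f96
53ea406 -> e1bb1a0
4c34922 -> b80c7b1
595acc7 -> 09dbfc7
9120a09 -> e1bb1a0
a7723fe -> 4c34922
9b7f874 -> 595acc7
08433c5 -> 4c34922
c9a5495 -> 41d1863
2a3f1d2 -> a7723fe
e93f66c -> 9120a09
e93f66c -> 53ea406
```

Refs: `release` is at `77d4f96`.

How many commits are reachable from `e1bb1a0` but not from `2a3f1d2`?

Reachable from e1bb1a0: {186f2a9, 41d1863, 77d4f96, b80c7b1, e1bb1a0, e4c982f, ef25ad8}.
Reachable from 2a3f1d2: {2a3f1d2, 4c34922, a7723fe, b80c7b1}.
In e1bb1a0's history but not 2a3f1d2's: {186f2a9, 41d1863, 77d4f96, e1bb1a0, e4c982f, ef25ad8} — 6 commits.

6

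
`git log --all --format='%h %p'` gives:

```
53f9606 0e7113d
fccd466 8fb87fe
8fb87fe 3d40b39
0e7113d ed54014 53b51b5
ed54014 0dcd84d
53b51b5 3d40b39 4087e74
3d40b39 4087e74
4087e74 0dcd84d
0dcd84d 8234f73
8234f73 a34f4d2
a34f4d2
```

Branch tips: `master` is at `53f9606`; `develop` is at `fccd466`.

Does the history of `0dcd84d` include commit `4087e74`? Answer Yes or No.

Ancestors of 0dcd84d: {0dcd84d, 8234f73, a34f4d2}.
4087e74 is not in that set, so it is not an ancestor of 0dcd84d.

No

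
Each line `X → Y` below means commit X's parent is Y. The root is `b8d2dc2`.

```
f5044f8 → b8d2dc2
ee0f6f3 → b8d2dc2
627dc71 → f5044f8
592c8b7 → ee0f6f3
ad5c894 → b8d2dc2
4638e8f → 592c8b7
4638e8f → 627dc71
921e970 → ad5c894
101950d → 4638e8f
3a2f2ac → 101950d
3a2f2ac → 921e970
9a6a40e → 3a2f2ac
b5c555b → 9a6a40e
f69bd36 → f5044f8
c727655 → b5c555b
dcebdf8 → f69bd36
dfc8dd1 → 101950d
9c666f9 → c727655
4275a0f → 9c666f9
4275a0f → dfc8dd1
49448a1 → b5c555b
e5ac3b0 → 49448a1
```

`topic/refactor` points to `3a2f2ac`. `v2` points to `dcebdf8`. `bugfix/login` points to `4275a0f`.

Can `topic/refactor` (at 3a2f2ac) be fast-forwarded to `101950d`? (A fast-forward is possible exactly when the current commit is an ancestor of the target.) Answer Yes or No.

A fast-forward from 3a2f2ac to 101950d is possible iff 3a2f2ac is an ancestor of 101950d.
Ancestors of 101950d: {101950d, 4638e8f, 592c8b7, 627dc71, b8d2dc2, ee0f6f3, f5044f8}.
3a2f2ac is not among them, so fast-forward is not possible.

No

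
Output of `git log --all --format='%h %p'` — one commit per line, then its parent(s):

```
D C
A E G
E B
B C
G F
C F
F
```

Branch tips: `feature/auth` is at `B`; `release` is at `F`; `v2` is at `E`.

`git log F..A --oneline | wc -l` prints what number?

Reachable from A: {A, B, C, E, F, G}.
Reachable from F: {F}.
In A's history but not F's: {A, B, C, E, G} — 5 commits.

5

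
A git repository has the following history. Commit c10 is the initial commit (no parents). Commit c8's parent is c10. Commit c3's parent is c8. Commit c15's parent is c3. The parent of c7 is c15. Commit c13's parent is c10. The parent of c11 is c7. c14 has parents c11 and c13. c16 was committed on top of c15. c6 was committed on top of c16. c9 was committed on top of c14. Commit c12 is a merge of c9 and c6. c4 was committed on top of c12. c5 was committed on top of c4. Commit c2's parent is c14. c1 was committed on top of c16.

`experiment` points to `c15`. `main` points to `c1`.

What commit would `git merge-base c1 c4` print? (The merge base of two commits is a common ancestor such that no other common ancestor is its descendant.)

Ancestors of c1: {c1, c10, c15, c16, c3, c8}.
Ancestors of c4: {c10, c11, c12, c13, c14, c15, c16, c3, c4, c6, c7, c8, c9}.
Common ancestors: {c10, c15, c16, c3, c8}.
Among these, c16 is not an ancestor of any other common ancestor — it is the merge base.

c16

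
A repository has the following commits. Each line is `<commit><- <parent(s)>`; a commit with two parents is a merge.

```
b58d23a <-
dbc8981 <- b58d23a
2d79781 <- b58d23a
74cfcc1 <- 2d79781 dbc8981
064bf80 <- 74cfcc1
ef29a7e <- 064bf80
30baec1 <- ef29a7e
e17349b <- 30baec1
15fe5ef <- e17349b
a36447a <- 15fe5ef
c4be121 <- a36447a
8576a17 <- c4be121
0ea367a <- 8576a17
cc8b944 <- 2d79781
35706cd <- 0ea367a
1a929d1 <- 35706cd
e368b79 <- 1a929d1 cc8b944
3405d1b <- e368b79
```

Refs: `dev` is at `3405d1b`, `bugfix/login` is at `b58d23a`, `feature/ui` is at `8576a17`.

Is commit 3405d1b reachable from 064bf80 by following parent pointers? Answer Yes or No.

Ancestors of 064bf80: {064bf80, 2d79781, 74cfcc1, b58d23a, dbc8981}.
3405d1b is not in that set, so it is not an ancestor of 064bf80.

No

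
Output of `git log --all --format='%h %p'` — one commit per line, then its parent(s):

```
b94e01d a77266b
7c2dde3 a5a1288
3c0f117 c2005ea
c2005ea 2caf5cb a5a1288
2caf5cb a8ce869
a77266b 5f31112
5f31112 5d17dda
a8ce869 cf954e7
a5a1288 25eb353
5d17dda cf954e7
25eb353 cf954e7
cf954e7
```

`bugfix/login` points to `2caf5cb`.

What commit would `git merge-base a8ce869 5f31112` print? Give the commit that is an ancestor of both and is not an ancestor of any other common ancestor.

cf954e7

Ancestors of a8ce869: {a8ce869, cf954e7}.
Ancestors of 5f31112: {5d17dda, 5f31112, cf954e7}.
Common ancestors: {cf954e7}.
The only common ancestor is cf954e7, so it is the merge base.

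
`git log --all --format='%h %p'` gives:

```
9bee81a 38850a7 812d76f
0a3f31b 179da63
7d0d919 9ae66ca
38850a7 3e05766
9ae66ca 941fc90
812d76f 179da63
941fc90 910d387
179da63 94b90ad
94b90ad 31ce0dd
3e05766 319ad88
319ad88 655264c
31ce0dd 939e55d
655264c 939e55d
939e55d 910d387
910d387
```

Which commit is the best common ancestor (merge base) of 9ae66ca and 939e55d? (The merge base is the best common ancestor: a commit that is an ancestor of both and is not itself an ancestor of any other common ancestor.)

Ancestors of 9ae66ca: {910d387, 941fc90, 9ae66ca}.
Ancestors of 939e55d: {910d387, 939e55d}.
Common ancestors: {910d387}.
The only common ancestor is 910d387, so it is the merge base.

910d387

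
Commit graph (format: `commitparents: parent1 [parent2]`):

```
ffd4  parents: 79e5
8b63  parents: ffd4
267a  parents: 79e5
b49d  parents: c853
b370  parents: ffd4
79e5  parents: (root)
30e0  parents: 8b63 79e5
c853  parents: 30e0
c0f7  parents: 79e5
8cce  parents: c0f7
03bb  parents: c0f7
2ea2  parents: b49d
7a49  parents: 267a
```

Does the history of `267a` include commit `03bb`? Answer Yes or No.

Ancestors of 267a: {267a, 79e5}.
03bb is not in that set, so it is not an ancestor of 267a.

No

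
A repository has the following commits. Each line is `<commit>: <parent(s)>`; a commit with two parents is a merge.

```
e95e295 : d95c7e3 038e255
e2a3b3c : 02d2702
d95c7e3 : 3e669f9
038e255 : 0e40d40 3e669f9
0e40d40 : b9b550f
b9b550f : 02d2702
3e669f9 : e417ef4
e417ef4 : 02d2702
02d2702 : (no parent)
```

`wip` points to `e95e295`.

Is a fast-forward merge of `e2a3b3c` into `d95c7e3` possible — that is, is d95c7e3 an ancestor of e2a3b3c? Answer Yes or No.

No

A fast-forward from d95c7e3 to e2a3b3c is possible iff d95c7e3 is an ancestor of e2a3b3c.
Ancestors of e2a3b3c: {02d2702, e2a3b3c}.
d95c7e3 is not among them, so fast-forward is not possible.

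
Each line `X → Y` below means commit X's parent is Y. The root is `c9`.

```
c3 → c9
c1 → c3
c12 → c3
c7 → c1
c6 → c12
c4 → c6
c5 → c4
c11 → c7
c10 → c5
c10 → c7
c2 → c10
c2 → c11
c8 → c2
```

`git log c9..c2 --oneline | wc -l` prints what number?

10

Reachable from c2: {c1, c10, c11, c12, c2, c3, c4, c5, c6, c7, c9}.
Reachable from c9: {c9}.
In c2's history but not c9's: {c1, c10, c11, c12, c2, c3, c4, c5, c6, c7} — 10 commits.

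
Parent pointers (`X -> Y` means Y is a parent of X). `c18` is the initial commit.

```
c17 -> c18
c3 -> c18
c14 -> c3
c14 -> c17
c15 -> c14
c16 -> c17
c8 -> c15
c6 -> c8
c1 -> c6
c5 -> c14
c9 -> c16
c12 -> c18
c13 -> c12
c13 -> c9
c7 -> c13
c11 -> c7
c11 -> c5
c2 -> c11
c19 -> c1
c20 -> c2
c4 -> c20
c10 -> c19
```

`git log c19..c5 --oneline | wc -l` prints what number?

Reachable from c5: {c14, c17, c18, c3, c5}.
Reachable from c19: {c1, c14, c15, c17, c18, c19, c3, c6, c8}.
In c5's history but not c19's: {c5} — 1 commit.

1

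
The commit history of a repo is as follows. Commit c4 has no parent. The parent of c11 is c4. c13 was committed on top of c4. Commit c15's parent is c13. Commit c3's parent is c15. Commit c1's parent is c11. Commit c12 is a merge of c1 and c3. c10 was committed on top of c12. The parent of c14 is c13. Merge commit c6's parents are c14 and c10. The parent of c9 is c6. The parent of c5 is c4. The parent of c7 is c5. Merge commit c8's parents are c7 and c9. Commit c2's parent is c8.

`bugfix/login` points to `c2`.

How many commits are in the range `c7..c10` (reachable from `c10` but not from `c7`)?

Reachable from c10: {c1, c10, c11, c12, c13, c15, c3, c4}.
Reachable from c7: {c4, c5, c7}.
In c10's history but not c7's: {c1, c10, c11, c12, c13, c15, c3} — 7 commits.

7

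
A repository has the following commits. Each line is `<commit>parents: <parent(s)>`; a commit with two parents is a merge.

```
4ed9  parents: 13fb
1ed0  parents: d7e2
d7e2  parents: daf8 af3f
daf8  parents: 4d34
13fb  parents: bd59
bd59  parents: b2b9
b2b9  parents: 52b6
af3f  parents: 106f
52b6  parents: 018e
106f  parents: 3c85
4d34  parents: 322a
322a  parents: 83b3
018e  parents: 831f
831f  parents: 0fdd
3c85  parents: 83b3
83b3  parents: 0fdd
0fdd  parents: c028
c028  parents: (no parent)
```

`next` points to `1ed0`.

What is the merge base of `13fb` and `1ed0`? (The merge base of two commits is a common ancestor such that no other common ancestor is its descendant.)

0fdd

Ancestors of 13fb: {018e, 0fdd, 13fb, 52b6, 831f, b2b9, bd59, c028}.
Ancestors of 1ed0: {0fdd, 106f, 1ed0, 322a, 3c85, 4d34, 83b3, af3f, c028, d7e2, daf8}.
Common ancestors: {0fdd, c028}.
Among these, 0fdd is not an ancestor of any other common ancestor — it is the merge base.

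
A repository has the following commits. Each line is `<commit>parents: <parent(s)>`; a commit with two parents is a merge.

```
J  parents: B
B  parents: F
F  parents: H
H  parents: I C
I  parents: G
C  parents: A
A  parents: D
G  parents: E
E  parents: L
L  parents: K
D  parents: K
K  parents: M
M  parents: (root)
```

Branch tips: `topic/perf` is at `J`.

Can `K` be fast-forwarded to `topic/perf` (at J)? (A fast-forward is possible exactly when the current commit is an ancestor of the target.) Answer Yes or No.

Yes

A fast-forward from K to J is possible iff K is an ancestor of J.
Ancestors of J: {A, B, C, D, E, F, G, H, I, J, K, L, M}.
K is among them, so fast-forward is possible.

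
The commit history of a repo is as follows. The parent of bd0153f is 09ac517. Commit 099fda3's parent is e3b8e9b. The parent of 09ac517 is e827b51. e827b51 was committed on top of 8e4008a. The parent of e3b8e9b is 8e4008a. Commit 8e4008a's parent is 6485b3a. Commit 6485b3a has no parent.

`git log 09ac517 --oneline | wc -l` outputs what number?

Walking parent pointers from 09ac517: reachable set = {09ac517, 6485b3a, 8e4008a, e827b51}.
That is 4 commits.

4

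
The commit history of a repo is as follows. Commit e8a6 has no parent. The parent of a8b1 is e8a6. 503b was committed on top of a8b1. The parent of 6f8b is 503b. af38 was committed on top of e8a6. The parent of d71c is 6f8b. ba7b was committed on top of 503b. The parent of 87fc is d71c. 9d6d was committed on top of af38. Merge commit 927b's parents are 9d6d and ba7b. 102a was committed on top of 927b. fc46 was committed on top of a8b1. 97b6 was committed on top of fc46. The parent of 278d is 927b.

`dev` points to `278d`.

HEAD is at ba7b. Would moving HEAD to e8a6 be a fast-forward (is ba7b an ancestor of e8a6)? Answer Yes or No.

A fast-forward from ba7b to e8a6 is possible iff ba7b is an ancestor of e8a6.
Ancestors of e8a6: {e8a6}.
ba7b is not among them, so fast-forward is not possible.

No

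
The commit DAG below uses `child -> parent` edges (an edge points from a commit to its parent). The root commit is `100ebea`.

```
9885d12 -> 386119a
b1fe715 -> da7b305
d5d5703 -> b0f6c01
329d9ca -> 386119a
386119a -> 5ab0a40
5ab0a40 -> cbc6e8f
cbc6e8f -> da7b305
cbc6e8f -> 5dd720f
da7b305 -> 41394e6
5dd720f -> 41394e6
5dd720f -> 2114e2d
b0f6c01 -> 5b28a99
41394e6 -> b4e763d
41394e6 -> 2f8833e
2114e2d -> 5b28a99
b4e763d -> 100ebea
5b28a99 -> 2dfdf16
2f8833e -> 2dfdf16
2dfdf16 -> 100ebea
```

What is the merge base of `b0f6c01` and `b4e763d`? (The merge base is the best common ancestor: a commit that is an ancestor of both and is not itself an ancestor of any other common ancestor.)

100ebea

Ancestors of b0f6c01: {100ebea, 2dfdf16, 5b28a99, b0f6c01}.
Ancestors of b4e763d: {100ebea, b4e763d}.
Common ancestors: {100ebea}.
The only common ancestor is 100ebea, so it is the merge base.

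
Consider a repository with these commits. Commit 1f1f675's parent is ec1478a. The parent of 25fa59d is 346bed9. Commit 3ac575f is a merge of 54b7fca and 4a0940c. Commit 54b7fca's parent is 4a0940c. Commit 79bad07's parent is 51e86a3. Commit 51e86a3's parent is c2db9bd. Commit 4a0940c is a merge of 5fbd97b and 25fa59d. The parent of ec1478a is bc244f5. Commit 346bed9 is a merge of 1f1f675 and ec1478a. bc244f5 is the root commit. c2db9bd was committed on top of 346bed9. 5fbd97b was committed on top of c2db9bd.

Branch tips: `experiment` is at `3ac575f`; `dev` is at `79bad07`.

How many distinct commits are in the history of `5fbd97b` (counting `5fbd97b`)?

Walking parent pointers from 5fbd97b: reachable set = {1f1f675, 346bed9, 5fbd97b, bc244f5, c2db9bd, ec1478a}.
That is 6 commits.

6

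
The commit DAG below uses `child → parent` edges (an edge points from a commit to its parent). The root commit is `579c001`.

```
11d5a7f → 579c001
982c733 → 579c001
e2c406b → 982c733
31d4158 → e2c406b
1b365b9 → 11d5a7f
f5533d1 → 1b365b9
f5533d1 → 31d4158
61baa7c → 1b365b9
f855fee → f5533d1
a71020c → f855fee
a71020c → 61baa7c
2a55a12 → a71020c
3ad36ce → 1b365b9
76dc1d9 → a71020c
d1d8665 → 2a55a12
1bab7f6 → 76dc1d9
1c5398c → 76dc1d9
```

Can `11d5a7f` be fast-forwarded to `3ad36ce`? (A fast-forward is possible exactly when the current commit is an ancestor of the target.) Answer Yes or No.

Yes

A fast-forward from 11d5a7f to 3ad36ce is possible iff 11d5a7f is an ancestor of 3ad36ce.
Ancestors of 3ad36ce: {11d5a7f, 1b365b9, 3ad36ce, 579c001}.
11d5a7f is among them, so fast-forward is possible.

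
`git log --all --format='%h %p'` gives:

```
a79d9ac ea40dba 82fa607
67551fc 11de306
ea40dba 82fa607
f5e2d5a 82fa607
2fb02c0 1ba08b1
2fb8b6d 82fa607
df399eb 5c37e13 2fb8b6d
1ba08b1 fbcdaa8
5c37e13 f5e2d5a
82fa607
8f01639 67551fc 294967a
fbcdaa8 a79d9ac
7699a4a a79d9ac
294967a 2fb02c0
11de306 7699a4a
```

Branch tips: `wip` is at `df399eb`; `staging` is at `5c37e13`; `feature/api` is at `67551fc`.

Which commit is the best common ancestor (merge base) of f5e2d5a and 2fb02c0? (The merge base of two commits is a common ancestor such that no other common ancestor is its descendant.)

Ancestors of f5e2d5a: {82fa607, f5e2d5a}.
Ancestors of 2fb02c0: {1ba08b1, 2fb02c0, 82fa607, a79d9ac, ea40dba, fbcdaa8}.
Common ancestors: {82fa607}.
The only common ancestor is 82fa607, so it is the merge base.

82fa607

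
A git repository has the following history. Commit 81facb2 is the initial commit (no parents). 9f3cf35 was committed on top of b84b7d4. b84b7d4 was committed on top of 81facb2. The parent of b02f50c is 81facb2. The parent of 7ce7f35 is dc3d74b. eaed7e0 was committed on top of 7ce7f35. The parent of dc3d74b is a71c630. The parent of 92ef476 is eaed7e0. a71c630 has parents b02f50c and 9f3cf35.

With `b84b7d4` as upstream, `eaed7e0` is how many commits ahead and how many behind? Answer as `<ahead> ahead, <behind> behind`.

Reachable from eaed7e0: {7ce7f35, 81facb2, 9f3cf35, a71c630, b02f50c, b84b7d4, dc3d74b, eaed7e0}.
Reachable from b84b7d4: {81facb2, b84b7d4}.
Only in eaed7e0's history (ahead): {7ce7f35, 9f3cf35, a71c630, b02f50c, dc3d74b, eaed7e0} — 6.
Only in b84b7d4's history (behind): {} — 0.

6 ahead, 0 behind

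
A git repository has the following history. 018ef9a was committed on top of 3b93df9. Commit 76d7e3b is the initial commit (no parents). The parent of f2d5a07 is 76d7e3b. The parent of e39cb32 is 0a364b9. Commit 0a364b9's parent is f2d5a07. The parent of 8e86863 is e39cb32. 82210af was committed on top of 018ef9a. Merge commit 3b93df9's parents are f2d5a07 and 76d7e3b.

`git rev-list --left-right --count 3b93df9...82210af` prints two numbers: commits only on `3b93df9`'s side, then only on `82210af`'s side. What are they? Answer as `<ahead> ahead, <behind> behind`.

Reachable from 3b93df9: {3b93df9, 76d7e3b, f2d5a07}.
Reachable from 82210af: {018ef9a, 3b93df9, 76d7e3b, 82210af, f2d5a07}.
Only in 3b93df9's history (ahead): {} — 0.
Only in 82210af's history (behind): {018ef9a, 82210af} — 2.

0 ahead, 2 behind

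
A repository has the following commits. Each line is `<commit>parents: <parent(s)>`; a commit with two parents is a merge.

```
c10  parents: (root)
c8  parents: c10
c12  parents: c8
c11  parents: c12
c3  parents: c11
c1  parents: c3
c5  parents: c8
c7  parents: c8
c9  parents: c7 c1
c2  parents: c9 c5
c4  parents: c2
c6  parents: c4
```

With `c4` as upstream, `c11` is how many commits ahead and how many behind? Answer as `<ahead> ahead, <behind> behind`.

0 ahead, 7 behind

Reachable from c11: {c10, c11, c12, c8}.
Reachable from c4: {c1, c10, c11, c12, c2, c3, c4, c5, c7, c8, c9}.
Only in c11's history (ahead): {} — 0.
Only in c4's history (behind): {c1, c2, c3, c4, c5, c7, c9} — 7.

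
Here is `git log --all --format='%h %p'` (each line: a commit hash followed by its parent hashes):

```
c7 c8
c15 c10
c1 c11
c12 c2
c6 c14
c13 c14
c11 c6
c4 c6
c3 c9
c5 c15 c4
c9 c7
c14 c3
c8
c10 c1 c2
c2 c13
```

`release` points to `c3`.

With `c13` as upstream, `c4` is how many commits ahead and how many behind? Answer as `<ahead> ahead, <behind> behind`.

Reachable from c4: {c14, c3, c4, c6, c7, c8, c9}.
Reachable from c13: {c13, c14, c3, c7, c8, c9}.
Only in c4's history (ahead): {c4, c6} — 2.
Only in c13's history (behind): {c13} — 1.

2 ahead, 1 behind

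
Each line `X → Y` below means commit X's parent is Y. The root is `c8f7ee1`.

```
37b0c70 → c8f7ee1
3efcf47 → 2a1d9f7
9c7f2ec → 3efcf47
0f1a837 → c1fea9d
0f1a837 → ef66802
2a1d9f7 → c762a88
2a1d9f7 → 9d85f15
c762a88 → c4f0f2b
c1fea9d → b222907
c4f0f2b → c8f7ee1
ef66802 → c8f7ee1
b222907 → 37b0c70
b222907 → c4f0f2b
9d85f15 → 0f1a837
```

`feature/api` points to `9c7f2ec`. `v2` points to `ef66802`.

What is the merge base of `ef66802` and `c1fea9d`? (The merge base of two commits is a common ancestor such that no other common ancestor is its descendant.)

Ancestors of ef66802: {c8f7ee1, ef66802}.
Ancestors of c1fea9d: {37b0c70, b222907, c1fea9d, c4f0f2b, c8f7ee1}.
Common ancestors: {c8f7ee1}.
The only common ancestor is c8f7ee1, so it is the merge base.

c8f7ee1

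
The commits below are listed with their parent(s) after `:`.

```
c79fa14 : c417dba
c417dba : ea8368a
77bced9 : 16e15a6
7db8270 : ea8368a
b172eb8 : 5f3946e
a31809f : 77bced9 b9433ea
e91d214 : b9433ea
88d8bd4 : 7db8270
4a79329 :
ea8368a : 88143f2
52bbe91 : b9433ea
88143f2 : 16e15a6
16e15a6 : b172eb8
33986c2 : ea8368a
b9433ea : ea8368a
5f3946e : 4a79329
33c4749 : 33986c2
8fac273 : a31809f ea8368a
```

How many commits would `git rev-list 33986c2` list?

7

Walking parent pointers from 33986c2: reachable set = {16e15a6, 33986c2, 4a79329, 5f3946e, 88143f2, b172eb8, ea8368a}.
That is 7 commits.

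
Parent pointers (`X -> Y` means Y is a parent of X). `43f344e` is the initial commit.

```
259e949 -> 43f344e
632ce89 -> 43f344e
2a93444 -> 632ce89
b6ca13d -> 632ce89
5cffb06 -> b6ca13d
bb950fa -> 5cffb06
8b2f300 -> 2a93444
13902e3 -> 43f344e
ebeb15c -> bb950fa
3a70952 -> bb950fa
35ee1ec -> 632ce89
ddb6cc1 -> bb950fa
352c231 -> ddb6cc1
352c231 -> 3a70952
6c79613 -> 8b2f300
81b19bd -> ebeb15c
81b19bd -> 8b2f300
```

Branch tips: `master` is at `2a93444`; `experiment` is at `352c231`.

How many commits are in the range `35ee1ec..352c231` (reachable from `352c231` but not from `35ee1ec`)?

6

Reachable from 352c231: {352c231, 3a70952, 43f344e, 5cffb06, 632ce89, b6ca13d, bb950fa, ddb6cc1}.
Reachable from 35ee1ec: {35ee1ec, 43f344e, 632ce89}.
In 352c231's history but not 35ee1ec's: {352c231, 3a70952, 5cffb06, b6ca13d, bb950fa, ddb6cc1} — 6 commits.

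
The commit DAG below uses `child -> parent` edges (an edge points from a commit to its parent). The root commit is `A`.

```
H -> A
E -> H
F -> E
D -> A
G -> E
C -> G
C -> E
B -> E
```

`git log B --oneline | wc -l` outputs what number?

Walking parent pointers from B: reachable set = {A, B, E, H}.
That is 4 commits.

4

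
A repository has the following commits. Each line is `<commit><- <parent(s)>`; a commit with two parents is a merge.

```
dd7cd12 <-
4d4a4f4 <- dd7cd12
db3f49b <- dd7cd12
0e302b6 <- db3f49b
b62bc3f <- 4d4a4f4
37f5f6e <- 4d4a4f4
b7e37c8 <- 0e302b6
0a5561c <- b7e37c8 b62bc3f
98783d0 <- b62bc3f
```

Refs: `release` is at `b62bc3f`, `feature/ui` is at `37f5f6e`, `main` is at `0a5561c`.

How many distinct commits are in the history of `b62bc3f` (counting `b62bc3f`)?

3

Walking parent pointers from b62bc3f: reachable set = {4d4a4f4, b62bc3f, dd7cd12}.
That is 3 commits.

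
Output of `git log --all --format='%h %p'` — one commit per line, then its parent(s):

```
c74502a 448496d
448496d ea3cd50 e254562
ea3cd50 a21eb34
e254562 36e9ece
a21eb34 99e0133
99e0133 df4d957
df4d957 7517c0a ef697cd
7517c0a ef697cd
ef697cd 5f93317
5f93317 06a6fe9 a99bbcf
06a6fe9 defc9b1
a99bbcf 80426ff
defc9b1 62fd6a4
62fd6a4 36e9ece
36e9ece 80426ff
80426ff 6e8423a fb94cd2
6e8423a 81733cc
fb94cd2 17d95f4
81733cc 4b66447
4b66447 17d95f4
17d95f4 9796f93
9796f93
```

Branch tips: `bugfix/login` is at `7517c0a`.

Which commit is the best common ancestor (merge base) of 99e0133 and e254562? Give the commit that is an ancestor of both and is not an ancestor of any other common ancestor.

Ancestors of 99e0133: {06a6fe9, 17d95f4, 36e9ece, 4b66447, 5f93317, 62fd6a4, 6e8423a, 7517c0a, 80426ff, 81733cc, 9796f93, 99e0133, a99bbcf, defc9b1, df4d957, ef697cd, fb94cd2}.
Ancestors of e254562: {17d95f4, 36e9ece, 4b66447, 6e8423a, 80426ff, 81733cc, 9796f93, e254562, fb94cd2}.
Common ancestors: {17d95f4, 36e9ece, 4b66447, 6e8423a, 80426ff, 81733cc, 9796f93, fb94cd2}.
Among these, 36e9ece is not an ancestor of any other common ancestor — it is the merge base.

36e9ece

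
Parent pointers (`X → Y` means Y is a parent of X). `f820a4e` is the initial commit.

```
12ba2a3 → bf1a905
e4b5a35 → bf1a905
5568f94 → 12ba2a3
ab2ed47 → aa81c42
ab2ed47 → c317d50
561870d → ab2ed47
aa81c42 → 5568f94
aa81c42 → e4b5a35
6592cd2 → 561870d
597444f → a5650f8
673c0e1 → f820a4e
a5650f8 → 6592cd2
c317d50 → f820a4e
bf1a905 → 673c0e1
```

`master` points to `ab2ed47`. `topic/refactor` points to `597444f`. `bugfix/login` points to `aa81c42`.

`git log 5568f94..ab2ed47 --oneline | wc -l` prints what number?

4

Reachable from ab2ed47: {12ba2a3, 5568f94, 673c0e1, aa81c42, ab2ed47, bf1a905, c317d50, e4b5a35, f820a4e}.
Reachable from 5568f94: {12ba2a3, 5568f94, 673c0e1, bf1a905, f820a4e}.
In ab2ed47's history but not 5568f94's: {aa81c42, ab2ed47, c317d50, e4b5a35} — 4 commits.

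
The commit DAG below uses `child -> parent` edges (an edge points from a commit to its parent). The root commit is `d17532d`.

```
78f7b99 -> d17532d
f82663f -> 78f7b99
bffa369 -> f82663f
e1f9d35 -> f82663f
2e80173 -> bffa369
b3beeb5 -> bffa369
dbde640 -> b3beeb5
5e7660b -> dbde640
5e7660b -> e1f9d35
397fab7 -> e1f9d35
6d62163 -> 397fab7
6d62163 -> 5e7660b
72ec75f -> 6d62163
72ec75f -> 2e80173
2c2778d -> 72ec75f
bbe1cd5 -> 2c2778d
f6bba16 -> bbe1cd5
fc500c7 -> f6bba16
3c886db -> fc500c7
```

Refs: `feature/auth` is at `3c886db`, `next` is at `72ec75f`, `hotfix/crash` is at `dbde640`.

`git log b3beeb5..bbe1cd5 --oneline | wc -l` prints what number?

9

Reachable from bbe1cd5: {2c2778d, 2e80173, 397fab7, 5e7660b, 6d62163, 72ec75f, 78f7b99, b3beeb5, bbe1cd5, bffa369, d17532d, dbde640, e1f9d35, f82663f}.
Reachable from b3beeb5: {78f7b99, b3beeb5, bffa369, d17532d, f82663f}.
In bbe1cd5's history but not b3beeb5's: {2c2778d, 2e80173, 397fab7, 5e7660b, 6d62163, 72ec75f, bbe1cd5, dbde640, e1f9d35} — 9 commits.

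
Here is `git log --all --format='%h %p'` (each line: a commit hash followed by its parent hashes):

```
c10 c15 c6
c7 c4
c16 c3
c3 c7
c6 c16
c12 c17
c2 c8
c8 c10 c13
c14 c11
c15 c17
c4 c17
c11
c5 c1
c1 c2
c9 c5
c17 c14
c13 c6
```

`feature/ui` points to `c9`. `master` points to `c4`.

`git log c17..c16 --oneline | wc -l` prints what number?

Reachable from c16: {c11, c14, c16, c17, c3, c4, c7}.
Reachable from c17: {c11, c14, c17}.
In c16's history but not c17's: {c16, c3, c4, c7} — 4 commits.

4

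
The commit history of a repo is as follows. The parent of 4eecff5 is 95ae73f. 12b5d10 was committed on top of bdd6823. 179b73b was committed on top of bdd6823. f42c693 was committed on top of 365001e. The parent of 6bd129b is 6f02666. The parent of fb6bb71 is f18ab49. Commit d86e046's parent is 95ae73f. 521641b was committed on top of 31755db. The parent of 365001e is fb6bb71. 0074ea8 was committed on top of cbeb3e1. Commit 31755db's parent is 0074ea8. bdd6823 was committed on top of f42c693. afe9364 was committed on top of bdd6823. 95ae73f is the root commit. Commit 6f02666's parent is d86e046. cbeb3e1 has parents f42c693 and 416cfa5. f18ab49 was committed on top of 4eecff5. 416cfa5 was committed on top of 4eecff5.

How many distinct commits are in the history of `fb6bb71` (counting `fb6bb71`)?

4

Walking parent pointers from fb6bb71: reachable set = {4eecff5, 95ae73f, f18ab49, fb6bb71}.
That is 4 commits.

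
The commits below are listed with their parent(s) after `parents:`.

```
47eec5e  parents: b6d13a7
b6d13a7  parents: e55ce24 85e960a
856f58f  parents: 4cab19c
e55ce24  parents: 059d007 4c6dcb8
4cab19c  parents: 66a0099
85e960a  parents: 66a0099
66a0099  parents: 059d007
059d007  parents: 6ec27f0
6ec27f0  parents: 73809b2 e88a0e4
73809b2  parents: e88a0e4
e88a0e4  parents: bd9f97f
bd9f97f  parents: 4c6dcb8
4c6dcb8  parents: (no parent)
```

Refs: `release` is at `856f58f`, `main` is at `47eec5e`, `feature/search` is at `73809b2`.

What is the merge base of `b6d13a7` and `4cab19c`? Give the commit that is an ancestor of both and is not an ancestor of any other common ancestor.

66a0099

Ancestors of b6d13a7: {059d007, 4c6dcb8, 66a0099, 6ec27f0, 73809b2, 85e960a, b6d13a7, bd9f97f, e55ce24, e88a0e4}.
Ancestors of 4cab19c: {059d007, 4c6dcb8, 4cab19c, 66a0099, 6ec27f0, 73809b2, bd9f97f, e88a0e4}.
Common ancestors: {059d007, 4c6dcb8, 66a0099, 6ec27f0, 73809b2, bd9f97f, e88a0e4}.
Among these, 66a0099 is not an ancestor of any other common ancestor — it is the merge base.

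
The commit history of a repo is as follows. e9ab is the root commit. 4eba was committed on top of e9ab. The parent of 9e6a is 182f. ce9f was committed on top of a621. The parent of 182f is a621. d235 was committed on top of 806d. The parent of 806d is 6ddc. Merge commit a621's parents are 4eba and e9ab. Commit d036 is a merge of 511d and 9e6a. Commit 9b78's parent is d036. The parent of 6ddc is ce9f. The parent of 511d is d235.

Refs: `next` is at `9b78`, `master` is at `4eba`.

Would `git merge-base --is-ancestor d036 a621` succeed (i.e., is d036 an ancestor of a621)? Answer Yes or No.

No

Ancestors of a621: {4eba, a621, e9ab}.
d036 is not in that set, so it is not an ancestor of a621.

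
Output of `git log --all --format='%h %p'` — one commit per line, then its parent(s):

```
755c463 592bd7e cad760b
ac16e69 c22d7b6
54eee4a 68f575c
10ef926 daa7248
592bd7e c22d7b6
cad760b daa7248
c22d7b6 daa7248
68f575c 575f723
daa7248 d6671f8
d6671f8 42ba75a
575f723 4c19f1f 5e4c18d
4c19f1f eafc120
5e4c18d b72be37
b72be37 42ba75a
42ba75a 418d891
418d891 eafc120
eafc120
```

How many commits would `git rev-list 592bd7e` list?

Walking parent pointers from 592bd7e: reachable set = {418d891, 42ba75a, 592bd7e, c22d7b6, d6671f8, daa7248, eafc120}.
That is 7 commits.

7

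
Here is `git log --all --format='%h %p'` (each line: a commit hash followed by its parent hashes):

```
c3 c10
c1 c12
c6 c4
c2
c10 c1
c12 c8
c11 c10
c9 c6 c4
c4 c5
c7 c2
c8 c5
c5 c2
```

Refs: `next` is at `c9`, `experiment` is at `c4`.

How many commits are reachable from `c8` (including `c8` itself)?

Walking parent pointers from c8: reachable set = {c2, c5, c8}.
That is 3 commits.

3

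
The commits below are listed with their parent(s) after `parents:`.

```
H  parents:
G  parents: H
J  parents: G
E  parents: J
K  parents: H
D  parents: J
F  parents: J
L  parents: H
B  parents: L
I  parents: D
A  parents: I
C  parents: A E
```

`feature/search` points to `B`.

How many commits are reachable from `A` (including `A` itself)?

Walking parent pointers from A: reachable set = {A, D, G, H, I, J}.
That is 6 commits.

6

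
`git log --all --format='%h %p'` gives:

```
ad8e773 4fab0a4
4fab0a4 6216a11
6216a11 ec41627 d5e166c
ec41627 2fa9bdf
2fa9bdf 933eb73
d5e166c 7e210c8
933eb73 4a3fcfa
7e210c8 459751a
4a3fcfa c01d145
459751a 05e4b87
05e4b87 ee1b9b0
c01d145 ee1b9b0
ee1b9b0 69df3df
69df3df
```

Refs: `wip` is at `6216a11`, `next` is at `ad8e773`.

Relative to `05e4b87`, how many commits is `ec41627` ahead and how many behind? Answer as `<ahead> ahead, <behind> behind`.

Reachable from ec41627: {2fa9bdf, 4a3fcfa, 69df3df, 933eb73, c01d145, ec41627, ee1b9b0}.
Reachable from 05e4b87: {05e4b87, 69df3df, ee1b9b0}.
Only in ec41627's history (ahead): {2fa9bdf, 4a3fcfa, 933eb73, c01d145, ec41627} — 5.
Only in 05e4b87's history (behind): {05e4b87} — 1.

5 ahead, 1 behind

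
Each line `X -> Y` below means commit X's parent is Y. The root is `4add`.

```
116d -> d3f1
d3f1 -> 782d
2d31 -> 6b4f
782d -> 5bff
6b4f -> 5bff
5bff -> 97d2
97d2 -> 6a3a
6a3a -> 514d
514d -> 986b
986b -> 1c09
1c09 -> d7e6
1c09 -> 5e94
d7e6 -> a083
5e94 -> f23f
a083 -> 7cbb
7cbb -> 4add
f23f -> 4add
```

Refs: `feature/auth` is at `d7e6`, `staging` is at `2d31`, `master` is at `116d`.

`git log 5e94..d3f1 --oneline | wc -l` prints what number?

Reachable from d3f1: {1c09, 4add, 514d, 5bff, 5e94, 6a3a, 782d, 7cbb, 97d2, 986b, a083, d3f1, d7e6, f23f}.
Reachable from 5e94: {4add, 5e94, f23f}.
In d3f1's history but not 5e94's: {1c09, 514d, 5bff, 6a3a, 782d, 7cbb, 97d2, 986b, a083, d3f1, d7e6} — 11 commits.

11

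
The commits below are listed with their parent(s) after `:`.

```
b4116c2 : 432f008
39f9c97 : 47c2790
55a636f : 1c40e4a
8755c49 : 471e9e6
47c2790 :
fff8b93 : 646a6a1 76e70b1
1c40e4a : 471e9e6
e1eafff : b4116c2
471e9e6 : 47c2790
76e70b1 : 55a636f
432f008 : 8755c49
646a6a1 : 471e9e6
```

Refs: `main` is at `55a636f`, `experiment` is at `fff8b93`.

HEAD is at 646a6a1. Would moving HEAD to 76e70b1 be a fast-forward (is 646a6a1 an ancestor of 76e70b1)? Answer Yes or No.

A fast-forward from 646a6a1 to 76e70b1 is possible iff 646a6a1 is an ancestor of 76e70b1.
Ancestors of 76e70b1: {1c40e4a, 471e9e6, 47c2790, 55a636f, 76e70b1}.
646a6a1 is not among them, so fast-forward is not possible.

No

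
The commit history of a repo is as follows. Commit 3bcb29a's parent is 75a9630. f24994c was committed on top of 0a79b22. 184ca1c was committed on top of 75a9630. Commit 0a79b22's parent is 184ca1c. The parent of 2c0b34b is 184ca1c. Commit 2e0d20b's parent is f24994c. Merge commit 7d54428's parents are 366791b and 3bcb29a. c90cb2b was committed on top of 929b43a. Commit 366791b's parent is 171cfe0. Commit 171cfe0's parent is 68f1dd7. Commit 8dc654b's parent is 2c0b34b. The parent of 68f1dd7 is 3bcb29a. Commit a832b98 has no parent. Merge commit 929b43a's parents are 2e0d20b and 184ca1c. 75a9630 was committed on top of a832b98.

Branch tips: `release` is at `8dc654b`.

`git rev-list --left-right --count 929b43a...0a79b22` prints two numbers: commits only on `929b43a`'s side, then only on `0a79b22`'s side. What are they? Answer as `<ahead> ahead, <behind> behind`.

Reachable from 929b43a: {0a79b22, 184ca1c, 2e0d20b, 75a9630, 929b43a, a832b98, f24994c}.
Reachable from 0a79b22: {0a79b22, 184ca1c, 75a9630, a832b98}.
Only in 929b43a's history (ahead): {2e0d20b, 929b43a, f24994c} — 3.
Only in 0a79b22's history (behind): {} — 0.

3 ahead, 0 behind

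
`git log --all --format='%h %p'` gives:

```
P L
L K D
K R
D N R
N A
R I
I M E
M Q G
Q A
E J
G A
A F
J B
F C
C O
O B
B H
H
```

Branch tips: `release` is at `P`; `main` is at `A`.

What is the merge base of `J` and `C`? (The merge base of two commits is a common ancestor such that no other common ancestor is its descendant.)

B

Ancestors of J: {B, H, J}.
Ancestors of C: {B, C, H, O}.
Common ancestors: {B, H}.
Among these, B is not an ancestor of any other common ancestor — it is the merge base.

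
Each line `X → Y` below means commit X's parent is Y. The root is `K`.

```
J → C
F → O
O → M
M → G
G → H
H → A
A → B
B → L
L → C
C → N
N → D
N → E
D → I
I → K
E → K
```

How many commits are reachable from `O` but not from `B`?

Reachable from O: {A, B, C, D, E, G, H, I, K, L, M, N, O}.
Reachable from B: {B, C, D, E, I, K, L, N}.
In O's history but not B's: {A, G, H, M, O} — 5 commits.

5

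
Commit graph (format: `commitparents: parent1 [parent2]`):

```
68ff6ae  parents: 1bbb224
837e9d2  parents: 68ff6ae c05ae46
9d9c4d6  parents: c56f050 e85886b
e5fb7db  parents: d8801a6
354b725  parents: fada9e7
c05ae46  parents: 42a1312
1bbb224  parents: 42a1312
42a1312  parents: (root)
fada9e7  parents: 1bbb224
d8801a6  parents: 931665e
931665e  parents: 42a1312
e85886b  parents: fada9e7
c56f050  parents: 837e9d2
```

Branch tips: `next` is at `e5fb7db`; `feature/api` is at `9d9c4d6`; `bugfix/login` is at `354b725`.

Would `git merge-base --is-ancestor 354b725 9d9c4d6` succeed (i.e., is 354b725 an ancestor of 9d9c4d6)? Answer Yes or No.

Ancestors of 9d9c4d6: {1bbb224, 42a1312, 68ff6ae, 837e9d2, 9d9c4d6, c05ae46, c56f050, e85886b, fada9e7}.
354b725 is not in that set, so it is not an ancestor of 9d9c4d6.

No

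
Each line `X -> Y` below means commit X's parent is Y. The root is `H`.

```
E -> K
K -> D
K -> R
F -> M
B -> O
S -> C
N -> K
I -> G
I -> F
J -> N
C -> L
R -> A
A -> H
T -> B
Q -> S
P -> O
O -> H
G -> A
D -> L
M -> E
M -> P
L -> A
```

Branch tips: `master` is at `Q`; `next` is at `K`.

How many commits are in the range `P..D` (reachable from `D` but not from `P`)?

3

Reachable from D: {A, D, H, L}.
Reachable from P: {H, O, P}.
In D's history but not P's: {A, D, L} — 3 commits.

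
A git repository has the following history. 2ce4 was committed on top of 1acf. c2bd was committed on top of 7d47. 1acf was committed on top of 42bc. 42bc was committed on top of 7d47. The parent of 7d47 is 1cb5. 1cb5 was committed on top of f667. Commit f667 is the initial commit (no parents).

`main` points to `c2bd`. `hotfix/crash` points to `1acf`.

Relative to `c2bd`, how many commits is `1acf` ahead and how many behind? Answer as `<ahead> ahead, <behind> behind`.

Reachable from 1acf: {1acf, 1cb5, 42bc, 7d47, f667}.
Reachable from c2bd: {1cb5, 7d47, c2bd, f667}.
Only in 1acf's history (ahead): {1acf, 42bc} — 2.
Only in c2bd's history (behind): {c2bd} — 1.

2 ahead, 1 behind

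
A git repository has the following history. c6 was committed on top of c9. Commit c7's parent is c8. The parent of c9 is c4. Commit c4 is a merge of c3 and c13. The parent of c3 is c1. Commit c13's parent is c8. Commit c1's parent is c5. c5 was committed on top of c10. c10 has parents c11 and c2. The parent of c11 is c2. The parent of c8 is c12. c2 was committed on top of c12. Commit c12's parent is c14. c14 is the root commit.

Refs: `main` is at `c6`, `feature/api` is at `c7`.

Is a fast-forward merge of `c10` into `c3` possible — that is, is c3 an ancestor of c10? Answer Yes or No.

No

A fast-forward from c3 to c10 is possible iff c3 is an ancestor of c10.
Ancestors of c10: {c10, c11, c12, c14, c2}.
c3 is not among them, so fast-forward is not possible.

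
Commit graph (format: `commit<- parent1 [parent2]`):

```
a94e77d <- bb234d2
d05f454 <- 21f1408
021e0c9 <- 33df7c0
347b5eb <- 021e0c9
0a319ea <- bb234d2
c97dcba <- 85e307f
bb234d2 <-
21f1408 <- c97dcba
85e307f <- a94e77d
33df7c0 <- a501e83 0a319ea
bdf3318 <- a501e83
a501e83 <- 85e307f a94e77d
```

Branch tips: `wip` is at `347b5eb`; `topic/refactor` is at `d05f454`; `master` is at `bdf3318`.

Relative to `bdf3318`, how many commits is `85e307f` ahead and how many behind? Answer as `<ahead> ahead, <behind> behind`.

Reachable from 85e307f: {85e307f, a94e77d, bb234d2}.
Reachable from bdf3318: {85e307f, a501e83, a94e77d, bb234d2, bdf3318}.
Only in 85e307f's history (ahead): {} — 0.
Only in bdf3318's history (behind): {a501e83, bdf3318} — 2.

0 ahead, 2 behind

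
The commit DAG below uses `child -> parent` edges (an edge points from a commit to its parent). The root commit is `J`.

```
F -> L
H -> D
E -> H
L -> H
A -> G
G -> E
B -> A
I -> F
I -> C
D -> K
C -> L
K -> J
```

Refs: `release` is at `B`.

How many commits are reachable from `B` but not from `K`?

Reachable from B: {A, B, D, E, G, H, J, K}.
Reachable from K: {J, K}.
In B's history but not K's: {A, B, D, E, G, H} — 6 commits.

6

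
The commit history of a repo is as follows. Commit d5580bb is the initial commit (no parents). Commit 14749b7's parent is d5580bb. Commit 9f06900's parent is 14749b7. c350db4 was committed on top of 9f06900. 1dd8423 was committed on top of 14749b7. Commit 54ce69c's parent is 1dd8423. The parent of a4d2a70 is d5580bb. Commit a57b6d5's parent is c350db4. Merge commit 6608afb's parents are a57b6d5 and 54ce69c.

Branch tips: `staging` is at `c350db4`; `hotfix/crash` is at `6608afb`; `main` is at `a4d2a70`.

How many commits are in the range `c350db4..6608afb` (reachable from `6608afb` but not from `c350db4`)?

Reachable from 6608afb: {14749b7, 1dd8423, 54ce69c, 6608afb, 9f06900, a57b6d5, c350db4, d5580bb}.
Reachable from c350db4: {14749b7, 9f06900, c350db4, d5580bb}.
In 6608afb's history but not c350db4's: {1dd8423, 54ce69c, 6608afb, a57b6d5} — 4 commits.

4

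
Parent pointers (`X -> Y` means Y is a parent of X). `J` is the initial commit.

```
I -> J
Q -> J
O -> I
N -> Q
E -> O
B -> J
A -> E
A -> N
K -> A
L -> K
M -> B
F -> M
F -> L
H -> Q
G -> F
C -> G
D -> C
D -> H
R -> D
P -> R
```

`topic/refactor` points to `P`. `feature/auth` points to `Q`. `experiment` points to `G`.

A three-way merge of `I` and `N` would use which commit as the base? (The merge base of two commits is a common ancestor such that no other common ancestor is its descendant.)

J

Ancestors of I: {I, J}.
Ancestors of N: {J, N, Q}.
Common ancestors: {J}.
The only common ancestor is J, so it is the merge base.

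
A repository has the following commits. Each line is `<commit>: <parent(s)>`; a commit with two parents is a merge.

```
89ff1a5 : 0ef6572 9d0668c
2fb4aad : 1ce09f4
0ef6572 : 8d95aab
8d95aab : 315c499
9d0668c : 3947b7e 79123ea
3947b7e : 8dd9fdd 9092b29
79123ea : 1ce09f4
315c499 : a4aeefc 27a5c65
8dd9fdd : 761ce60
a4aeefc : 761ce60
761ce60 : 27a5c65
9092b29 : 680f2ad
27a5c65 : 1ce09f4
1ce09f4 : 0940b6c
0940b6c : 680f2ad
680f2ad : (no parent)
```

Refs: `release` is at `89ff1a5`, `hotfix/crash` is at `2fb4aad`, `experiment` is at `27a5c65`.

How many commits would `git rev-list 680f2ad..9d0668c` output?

9

Reachable from 9d0668c: {0940b6c, 1ce09f4, 27a5c65, 3947b7e, 680f2ad, 761ce60, 79123ea, 8dd9fdd, 9092b29, 9d0668c}.
Reachable from 680f2ad: {680f2ad}.
In 9d0668c's history but not 680f2ad's: {0940b6c, 1ce09f4, 27a5c65, 3947b7e, 761ce60, 79123ea, 8dd9fdd, 9092b29, 9d0668c} — 9 commits.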